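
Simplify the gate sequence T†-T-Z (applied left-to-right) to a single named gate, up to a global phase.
Z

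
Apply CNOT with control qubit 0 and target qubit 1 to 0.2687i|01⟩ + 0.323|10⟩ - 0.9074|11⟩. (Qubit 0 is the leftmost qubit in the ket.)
0.2687i|01⟩ - 0.9074|10⟩ + 0.323|11⟩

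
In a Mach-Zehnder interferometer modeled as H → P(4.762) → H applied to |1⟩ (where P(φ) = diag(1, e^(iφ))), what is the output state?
(0.4752 + 0.4994i)|0⟩ + (0.5248 - 0.4994i)|1⟩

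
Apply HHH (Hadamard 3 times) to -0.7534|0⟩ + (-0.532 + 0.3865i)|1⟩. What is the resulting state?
(-0.9089 + 0.2733i)|0⟩ + (-0.1566 - 0.2733i)|1⟩

H² = I, so H^3 = H: a single Hadamard. With (a, b) = (-0.7534, (-0.532 + 0.3865i)), H gives ((a + b)/√2, (a − b)/√2) = ((-0.9089 + 0.2733i), (-0.1566 - 0.2733i)).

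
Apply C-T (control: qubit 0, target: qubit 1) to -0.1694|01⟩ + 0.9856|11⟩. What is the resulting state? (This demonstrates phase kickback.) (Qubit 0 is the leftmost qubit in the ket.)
-0.1694|01⟩ + (0.6969 + 0.6969i)|11⟩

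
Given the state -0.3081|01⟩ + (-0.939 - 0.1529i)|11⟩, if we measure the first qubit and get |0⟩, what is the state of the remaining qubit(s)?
-|1⟩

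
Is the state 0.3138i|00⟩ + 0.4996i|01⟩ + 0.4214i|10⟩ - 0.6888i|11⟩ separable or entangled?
Entangled

Writing the state as a|00⟩ + b|01⟩ + c|10⟩ + d|11⟩, it is a product state iff ad − bc = 0.
Here (a, b, c, d) = (0.3138i, 0.4996i, 0.4214i, -0.6888i): ad − bc = (0.3138i)(-0.6888i) − (0.4996i)(0.4214i) = 0.4267 ≠ 0, so the state is entangled.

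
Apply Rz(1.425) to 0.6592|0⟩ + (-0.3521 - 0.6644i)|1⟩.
(0.4988 - 0.4309i)|0⟩ + (0.1679 - 0.7329i)|1⟩

Rz(1.425) = [[e^(−iθ/2), 0], [0, e^(iθ/2)]] with e^(±iθ/2) = cos(θ/2) ± i·sin(θ/2); θ = 1.425, cos(θ/2) ≈ 0.75673, sin(θ/2) ≈ 0.653728.
With a = amp(|0⟩) = 0.6592 and b = amp(|1⟩) = (-0.3521 - 0.6644i):
new amp(|0⟩) = (0.75673 - 0.653728i)·a = (0.4988 - 0.4309i)
new amp(|1⟩) = (0.75673 + 0.653728i)·b = (0.1679 - 0.7329i)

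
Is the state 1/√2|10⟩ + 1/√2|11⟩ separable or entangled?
Separable

Writing the state as a|00⟩ + b|01⟩ + c|10⟩ + d|11⟩, it is a product state iff ad − bc = 0.
Here (a, b, c, d) = (0, 0, 1/√2, 1/√2): ad − bc = (0)(1/√2) − (0)(1/√2) = 0, so the state is separable.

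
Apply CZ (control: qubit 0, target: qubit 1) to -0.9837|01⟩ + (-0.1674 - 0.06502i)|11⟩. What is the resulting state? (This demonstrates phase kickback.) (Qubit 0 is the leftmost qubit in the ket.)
-0.9837|01⟩ + (0.1674 + 0.06502i)|11⟩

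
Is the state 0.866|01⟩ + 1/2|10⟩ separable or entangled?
Entangled

Writing the state as a|00⟩ + b|01⟩ + c|10⟩ + d|11⟩, it is a product state iff ad − bc = 0.
Here (a, b, c, d) = (0, 0.866, 1/2, 0): ad − bc = (0)(0) − (0.866)(1/2) = -0.433 ≠ 0, so the state is entangled.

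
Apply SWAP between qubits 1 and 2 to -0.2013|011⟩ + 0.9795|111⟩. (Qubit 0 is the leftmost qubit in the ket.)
-0.2013|011⟩ + 0.9795|111⟩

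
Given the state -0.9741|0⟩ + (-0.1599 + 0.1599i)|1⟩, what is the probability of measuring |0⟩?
0.9489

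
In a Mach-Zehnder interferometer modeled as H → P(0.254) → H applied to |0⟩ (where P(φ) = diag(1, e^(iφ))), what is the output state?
(0.984 + 0.1256i)|0⟩ + (0.01604 - 0.1256i)|1⟩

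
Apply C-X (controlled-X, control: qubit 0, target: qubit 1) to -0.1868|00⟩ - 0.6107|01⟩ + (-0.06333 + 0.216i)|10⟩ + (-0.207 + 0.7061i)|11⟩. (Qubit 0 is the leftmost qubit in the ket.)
-0.1868|00⟩ - 0.6107|01⟩ + (-0.207 + 0.7061i)|10⟩ + (-0.06333 + 0.216i)|11⟩

C-X leaves the control-|0⟩ kets |00⟩, |01⟩ unchanged and applies X to qubit 1 on the control-|1⟩ pair (|10⟩, |11⟩).
X = [[0, 1], [1, 0]].
With a = amp(|10⟩) = (-0.06333 + 0.216i) and b = amp(|11⟩) = (-0.207 + 0.7061i):
new amp(|10⟩) = (1)·b = (-0.207 + 0.7061i)
new amp(|11⟩) = (1)·a = (-0.06333 + 0.216i)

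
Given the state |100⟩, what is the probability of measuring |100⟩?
1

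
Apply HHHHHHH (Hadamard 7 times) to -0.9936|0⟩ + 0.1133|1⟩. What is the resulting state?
-0.6225|0⟩ - 0.7827|1⟩

H² = I, so H^7 = H: a single Hadamard. With (a, b) = (-0.9936, 0.1133), H gives ((a + b)/√2, (a − b)/√2) = (-0.6225, -0.7827).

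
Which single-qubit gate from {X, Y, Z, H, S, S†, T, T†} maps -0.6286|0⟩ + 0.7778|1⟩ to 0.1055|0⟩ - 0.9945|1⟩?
H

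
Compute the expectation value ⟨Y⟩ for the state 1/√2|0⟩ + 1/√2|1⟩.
0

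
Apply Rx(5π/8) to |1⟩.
-0.8315i|0⟩ + 0.5556|1⟩

Rx(5π/8) = [[cos(θ/2), −i·sin(θ/2)], [−i·sin(θ/2), cos(θ/2)]]; θ = 5π/8, cos(θ/2) ≈ 0.55557, sin(θ/2) ≈ 0.83147.
With a = amp(|0⟩) = 0 and b = amp(|1⟩) = 1:
new amp(|0⟩) = (0.55557)·a + (-0.83147i)·b = -0.8315i
new amp(|1⟩) = (-0.83147i)·a + (0.55557)·b = 0.5556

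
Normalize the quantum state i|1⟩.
i|1⟩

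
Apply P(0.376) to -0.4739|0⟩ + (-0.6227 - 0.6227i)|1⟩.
-0.4739|0⟩ + (-0.3505 - 0.8079i)|1⟩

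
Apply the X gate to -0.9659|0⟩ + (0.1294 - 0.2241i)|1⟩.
(0.1294 - 0.2241i)|0⟩ - 0.9659|1⟩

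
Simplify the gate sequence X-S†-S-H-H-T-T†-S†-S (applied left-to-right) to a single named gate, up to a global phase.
X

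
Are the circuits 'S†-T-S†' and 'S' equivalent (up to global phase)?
No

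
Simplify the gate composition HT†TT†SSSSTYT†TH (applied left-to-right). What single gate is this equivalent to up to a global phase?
Y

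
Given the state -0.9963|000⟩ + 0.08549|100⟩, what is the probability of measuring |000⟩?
0.9926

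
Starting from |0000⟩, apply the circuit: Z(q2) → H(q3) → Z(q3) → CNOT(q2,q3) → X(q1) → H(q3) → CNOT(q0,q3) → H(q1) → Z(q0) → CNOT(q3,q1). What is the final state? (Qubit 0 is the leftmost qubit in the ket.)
-1/√2|0001⟩ + 1/√2|0101⟩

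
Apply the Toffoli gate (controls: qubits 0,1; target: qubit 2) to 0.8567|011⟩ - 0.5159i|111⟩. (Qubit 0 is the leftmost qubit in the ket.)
0.8567|011⟩ - 0.5159i|110⟩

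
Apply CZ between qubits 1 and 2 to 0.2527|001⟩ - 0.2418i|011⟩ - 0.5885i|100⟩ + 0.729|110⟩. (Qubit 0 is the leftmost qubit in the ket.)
0.2527|001⟩ + 0.2418i|011⟩ - 0.5885i|100⟩ + 0.729|110⟩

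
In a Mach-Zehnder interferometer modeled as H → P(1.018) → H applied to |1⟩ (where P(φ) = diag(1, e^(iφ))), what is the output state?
(0.2375 - 0.4255i)|0⟩ + (0.7625 + 0.4255i)|1⟩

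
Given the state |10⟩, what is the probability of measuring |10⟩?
1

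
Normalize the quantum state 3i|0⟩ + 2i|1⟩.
0.8321i|0⟩ + 0.5547i|1⟩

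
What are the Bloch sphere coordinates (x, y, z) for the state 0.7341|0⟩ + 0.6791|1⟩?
(0.9971, 0, 0.07773)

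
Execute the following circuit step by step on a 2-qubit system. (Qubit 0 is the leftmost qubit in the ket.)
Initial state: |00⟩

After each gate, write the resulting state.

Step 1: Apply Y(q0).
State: i|10⟩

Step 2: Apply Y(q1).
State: -|11⟩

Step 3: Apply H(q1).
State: -1/√2|10⟩ + 1/√2|11⟩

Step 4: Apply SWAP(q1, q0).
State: -1/√2|01⟩ + 1/√2|11⟩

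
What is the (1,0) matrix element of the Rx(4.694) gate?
-0.7136i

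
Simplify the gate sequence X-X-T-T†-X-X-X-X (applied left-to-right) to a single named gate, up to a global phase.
I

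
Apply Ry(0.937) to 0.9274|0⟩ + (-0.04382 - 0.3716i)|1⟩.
(0.8473 + 0.1678i)|0⟩ + (0.3797 - 0.3316i)|1⟩

Ry(0.937) = [[cos(θ/2), −sin(θ/2)], [sin(θ/2), cos(θ/2)]]; θ = 0.937, cos(θ/2) ≈ 0.892247, sin(θ/2) ≈ 0.451548.
With a = amp(|0⟩) = 0.9274 and b = amp(|1⟩) = (-0.04382 - 0.3716i):
new amp(|0⟩) = (0.892247)·a + (-0.451548)·b = (0.8473 + 0.1678i)
new amp(|1⟩) = (0.451548)·a + (0.892247)·b = (0.3797 - 0.3316i)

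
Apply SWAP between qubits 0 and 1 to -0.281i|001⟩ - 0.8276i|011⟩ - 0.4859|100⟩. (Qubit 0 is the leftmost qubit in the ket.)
-0.281i|001⟩ - 0.4859|010⟩ - 0.8276i|101⟩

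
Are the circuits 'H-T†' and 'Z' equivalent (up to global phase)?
No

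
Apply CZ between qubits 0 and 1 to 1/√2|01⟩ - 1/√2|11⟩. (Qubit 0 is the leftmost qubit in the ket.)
1/√2|01⟩ + 1/√2|11⟩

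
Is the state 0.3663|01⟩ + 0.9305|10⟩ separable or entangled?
Entangled

Writing the state as a|00⟩ + b|01⟩ + c|10⟩ + d|11⟩, it is a product state iff ad − bc = 0.
Here (a, b, c, d) = (0, 0.3663, 0.9305, 0): ad − bc = (0)(0) − (0.3663)(0.9305) = -0.3408 ≠ 0, so the state is entangled.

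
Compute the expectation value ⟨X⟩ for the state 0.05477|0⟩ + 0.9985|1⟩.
0.1094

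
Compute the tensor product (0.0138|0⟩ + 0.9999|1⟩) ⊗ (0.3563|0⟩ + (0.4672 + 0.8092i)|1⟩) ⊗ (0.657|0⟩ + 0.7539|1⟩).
0.00323|000⟩ + 0.003707|001⟩ + (0.004236 + 0.007337i)|010⟩ + (0.004861 + 0.008419i)|011⟩ + 0.2341|100⟩ + 0.2686|101⟩ + (0.3069 + 0.5316i)|110⟩ + (0.3522 + 0.61i)|111⟩

amp(|b₁b₂…⟩) = product of the factor amplitudes for bits b₁, b₂, …; only kets whose every factor amplitude is nonzero survive.
|000⟩: (0.0138)(0.3563)(0.657) = 0.00323
|001⟩: (0.0138)(0.3563)(0.7539) = 0.003707
|010⟩: (0.0138)(0.4672 + 0.8092i)(0.657) = (0.004236 + 0.007337i)
|011⟩: (0.0138)(0.4672 + 0.8092i)(0.7539) = (0.004861 + 0.008419i)
|100⟩: (0.9999)(0.3563)(0.657) = 0.2341
|101⟩: (0.9999)(0.3563)(0.7539) = 0.2686
|110⟩: (0.9999)(0.4672 + 0.8092i)(0.657) = (0.3069 + 0.5316i)
|111⟩: (0.9999)(0.4672 + 0.8092i)(0.7539) = (0.3522 + 0.61i)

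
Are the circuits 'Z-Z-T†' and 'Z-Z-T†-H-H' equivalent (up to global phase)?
Yes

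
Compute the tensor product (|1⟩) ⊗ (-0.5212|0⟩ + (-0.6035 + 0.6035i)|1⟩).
-0.5212|10⟩ + (-0.6035 + 0.6035i)|11⟩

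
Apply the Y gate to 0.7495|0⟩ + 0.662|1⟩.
-0.662i|0⟩ + 0.7495i|1⟩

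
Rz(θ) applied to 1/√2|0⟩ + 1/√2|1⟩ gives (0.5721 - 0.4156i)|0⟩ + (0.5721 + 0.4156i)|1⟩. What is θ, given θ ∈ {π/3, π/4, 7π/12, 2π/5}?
2π/5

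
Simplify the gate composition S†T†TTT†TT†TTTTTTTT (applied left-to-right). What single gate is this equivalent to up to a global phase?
S†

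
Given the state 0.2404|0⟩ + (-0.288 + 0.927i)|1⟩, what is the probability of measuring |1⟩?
0.9423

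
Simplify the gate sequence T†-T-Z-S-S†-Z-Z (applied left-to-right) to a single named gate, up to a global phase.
Z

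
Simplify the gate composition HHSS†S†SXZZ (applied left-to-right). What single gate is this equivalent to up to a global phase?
X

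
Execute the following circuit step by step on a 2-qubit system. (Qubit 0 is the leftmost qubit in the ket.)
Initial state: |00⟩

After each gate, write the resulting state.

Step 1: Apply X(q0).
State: |10⟩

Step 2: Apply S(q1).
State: |10⟩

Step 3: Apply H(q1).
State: 1/√2|10⟩ + 1/√2|11⟩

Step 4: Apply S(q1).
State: 1/√2|10⟩ + (1/√2)i|11⟩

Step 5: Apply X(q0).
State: 1/√2|00⟩ + (1/√2)i|01⟩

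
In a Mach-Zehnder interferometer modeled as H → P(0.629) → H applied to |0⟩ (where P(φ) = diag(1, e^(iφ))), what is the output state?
(0.9043 + 0.2942i)|0⟩ + (0.09569 - 0.2942i)|1⟩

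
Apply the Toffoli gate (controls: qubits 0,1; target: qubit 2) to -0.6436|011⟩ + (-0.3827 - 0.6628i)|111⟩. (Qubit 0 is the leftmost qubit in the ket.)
-0.6436|011⟩ + (-0.3827 - 0.6628i)|110⟩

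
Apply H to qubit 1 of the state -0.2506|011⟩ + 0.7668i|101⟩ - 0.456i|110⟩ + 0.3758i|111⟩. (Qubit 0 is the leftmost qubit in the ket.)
-0.1772|001⟩ + 0.1772|011⟩ - 0.3224i|100⟩ + 0.8079i|101⟩ + 0.3224i|110⟩ + 0.2765i|111⟩

H on qubit 1 mixes each pair of kets that differ only in qubit 1: amplitudes (a, b) of (|…0…⟩, |…1…⟩) become ((a + b)/√2, (a − b)/√2). Kets absent from the input have amplitude 0.
(|001⟩, |011⟩): (a, b) = (0, -0.2506) → (-0.1772, 0.1772)
(|100⟩, |110⟩): (a, b) = (0, -0.456i) → (-0.3224i, 0.3224i)
(|101⟩, |111⟩): (a, b) = (0.7668i, 0.3758i) → (0.8079i, 0.2765i)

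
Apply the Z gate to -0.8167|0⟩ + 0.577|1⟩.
-0.8167|0⟩ - 0.577|1⟩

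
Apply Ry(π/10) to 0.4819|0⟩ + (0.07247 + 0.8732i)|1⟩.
(0.4646 - 0.1366i)|0⟩ + (0.147 + 0.8624i)|1⟩

Ry(π/10) = [[cos(θ/2), −sin(θ/2)], [sin(θ/2), cos(θ/2)]]; θ = π/10, cos(θ/2) ≈ 0.987688, sin(θ/2) ≈ 0.156434.
With a = amp(|0⟩) = 0.4819 and b = amp(|1⟩) = (0.07247 + 0.8732i):
new amp(|0⟩) = (0.987688)·a + (-0.156434)·b = (0.4646 - 0.1366i)
new amp(|1⟩) = (0.156434)·a + (0.987688)·b = (0.147 + 0.8624i)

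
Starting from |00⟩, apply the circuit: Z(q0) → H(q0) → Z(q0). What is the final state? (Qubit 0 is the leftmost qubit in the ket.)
1/√2|00⟩ - 1/√2|10⟩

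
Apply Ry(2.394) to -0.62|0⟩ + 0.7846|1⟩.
-0.9568|0⟩ - 0.2907|1⟩

Ry(2.394) = [[cos(θ/2), −sin(θ/2)], [sin(θ/2), cos(θ/2)]]; θ = 2.394, cos(θ/2) ≈ 0.365152, sin(θ/2) ≈ 0.930948.
With a = amp(|0⟩) = -0.62 and b = amp(|1⟩) = 0.7846:
new amp(|0⟩) = (0.365152)·a + (-0.930948)·b = -0.9568
new amp(|1⟩) = (0.930948)·a + (0.365152)·b = -0.2907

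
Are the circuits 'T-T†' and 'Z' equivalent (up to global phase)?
No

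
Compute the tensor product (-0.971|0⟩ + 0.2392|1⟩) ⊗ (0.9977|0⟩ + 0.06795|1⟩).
-0.9688|00⟩ - 0.06598|01⟩ + 0.2386|10⟩ + 0.01625|11⟩

amp(|b₁b₂…⟩) = product of the factor amplitudes for bits b₁, b₂, …; only kets whose every factor amplitude is nonzero survive.
|00⟩: (-0.971)(0.9977) = -0.9688
|01⟩: (-0.971)(0.06795) = -0.06598
|10⟩: (0.2392)(0.9977) = 0.2386
|11⟩: (0.2392)(0.06795) = 0.01625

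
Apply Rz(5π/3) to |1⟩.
(-0.866 + (1/2)i)|1⟩

Rz(5π/3) = [[e^(−iθ/2), 0], [0, e^(iθ/2)]] with e^(±iθ/2) = cos(θ/2) ± i·sin(θ/2); θ = 5π/3, cos(θ/2) ≈ -0.866025, sin(θ/2) ≈ 0.5.
With a = amp(|0⟩) = 0 and b = amp(|1⟩) = 1:
new amp(|0⟩) = (-0.866025 - 0.5i)·a = 0
new amp(|1⟩) = (-0.866025 + 0.5i)·b = (-0.866 + (1/2)i)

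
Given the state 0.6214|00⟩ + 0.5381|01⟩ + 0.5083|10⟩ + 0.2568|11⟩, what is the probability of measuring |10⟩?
0.2584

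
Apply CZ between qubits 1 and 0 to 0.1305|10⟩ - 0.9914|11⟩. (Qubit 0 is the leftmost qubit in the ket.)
0.1305|10⟩ + 0.9914|11⟩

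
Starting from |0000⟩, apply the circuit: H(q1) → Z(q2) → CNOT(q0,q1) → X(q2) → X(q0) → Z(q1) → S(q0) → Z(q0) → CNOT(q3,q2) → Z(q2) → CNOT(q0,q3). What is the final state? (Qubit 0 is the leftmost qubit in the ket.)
(1/√2)i|1011⟩ - (1/√2)i|1111⟩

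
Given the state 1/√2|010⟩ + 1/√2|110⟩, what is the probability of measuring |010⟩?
1/2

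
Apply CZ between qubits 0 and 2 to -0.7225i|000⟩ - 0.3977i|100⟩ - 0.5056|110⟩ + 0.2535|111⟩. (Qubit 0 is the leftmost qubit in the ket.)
-0.7225i|000⟩ - 0.3977i|100⟩ - 0.5056|110⟩ - 0.2535|111⟩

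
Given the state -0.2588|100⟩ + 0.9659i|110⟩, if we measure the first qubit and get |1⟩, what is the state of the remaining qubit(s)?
-0.2588|00⟩ + 0.9659i|10⟩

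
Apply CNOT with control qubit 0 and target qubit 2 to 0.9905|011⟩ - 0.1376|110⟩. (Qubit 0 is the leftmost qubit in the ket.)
0.9905|011⟩ - 0.1376|111⟩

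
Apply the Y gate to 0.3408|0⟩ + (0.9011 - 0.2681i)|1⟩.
(-0.2681 - 0.9011i)|0⟩ + 0.3408i|1⟩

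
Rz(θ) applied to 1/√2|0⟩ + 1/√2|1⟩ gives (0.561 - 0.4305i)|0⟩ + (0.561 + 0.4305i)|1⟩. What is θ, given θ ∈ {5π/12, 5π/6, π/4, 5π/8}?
5π/12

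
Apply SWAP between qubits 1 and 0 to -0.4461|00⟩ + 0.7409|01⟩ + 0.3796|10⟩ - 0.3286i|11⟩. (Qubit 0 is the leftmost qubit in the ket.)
-0.4461|00⟩ + 0.3796|01⟩ + 0.7409|10⟩ - 0.3286i|11⟩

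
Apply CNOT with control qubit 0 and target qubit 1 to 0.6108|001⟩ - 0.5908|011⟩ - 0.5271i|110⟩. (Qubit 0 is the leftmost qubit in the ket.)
0.6108|001⟩ - 0.5908|011⟩ - 0.5271i|100⟩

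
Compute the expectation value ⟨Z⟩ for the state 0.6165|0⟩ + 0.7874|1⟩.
-0.2399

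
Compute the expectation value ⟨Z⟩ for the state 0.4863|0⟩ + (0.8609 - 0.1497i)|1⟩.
-0.5271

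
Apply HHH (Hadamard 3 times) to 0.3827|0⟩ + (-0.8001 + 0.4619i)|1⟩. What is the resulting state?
(-0.2951 + 0.3266i)|0⟩ + (0.8364 - 0.3266i)|1⟩

H² = I, so H^3 = H: a single Hadamard. With (a, b) = (0.3827, (-0.8001 + 0.4619i)), H gives ((a + b)/√2, (a − b)/√2) = ((-0.2951 + 0.3266i), (0.8364 - 0.3266i)).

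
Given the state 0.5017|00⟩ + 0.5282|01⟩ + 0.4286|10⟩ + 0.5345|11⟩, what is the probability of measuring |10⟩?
0.1837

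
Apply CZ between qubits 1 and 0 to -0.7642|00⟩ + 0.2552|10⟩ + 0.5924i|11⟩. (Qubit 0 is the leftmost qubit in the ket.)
-0.7642|00⟩ + 0.2552|10⟩ - 0.5924i|11⟩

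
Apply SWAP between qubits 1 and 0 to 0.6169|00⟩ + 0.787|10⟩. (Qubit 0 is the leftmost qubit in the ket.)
0.6169|00⟩ + 0.787|01⟩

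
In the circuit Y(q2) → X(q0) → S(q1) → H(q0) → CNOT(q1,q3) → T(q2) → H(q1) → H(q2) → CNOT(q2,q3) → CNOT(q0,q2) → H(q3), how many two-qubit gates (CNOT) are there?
3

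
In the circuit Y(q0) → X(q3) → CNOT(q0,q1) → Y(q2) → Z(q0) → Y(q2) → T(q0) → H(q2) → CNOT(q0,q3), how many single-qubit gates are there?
7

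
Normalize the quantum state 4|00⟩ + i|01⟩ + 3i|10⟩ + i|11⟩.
0.7698|00⟩ + 0.1925i|01⟩ + (1/√3)i|10⟩ + 0.1925i|11⟩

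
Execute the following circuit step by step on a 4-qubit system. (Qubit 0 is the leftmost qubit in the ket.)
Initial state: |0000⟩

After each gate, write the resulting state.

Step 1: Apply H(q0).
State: 1/√2|0000⟩ + 1/√2|1000⟩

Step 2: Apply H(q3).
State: 1/2|0000⟩ + 1/2|0001⟩ + 1/2|1000⟩ + 1/2|1001⟩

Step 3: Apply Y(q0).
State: -(1/2)i|0000⟩ - (1/2)i|0001⟩ + (1/2)i|1000⟩ + (1/2)i|1001⟩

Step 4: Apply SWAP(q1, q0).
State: -(1/2)i|0000⟩ - (1/2)i|0001⟩ + (1/2)i|0100⟩ + (1/2)i|0101⟩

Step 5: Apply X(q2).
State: -(1/2)i|0010⟩ - (1/2)i|0011⟩ + (1/2)i|0110⟩ + (1/2)i|0111⟩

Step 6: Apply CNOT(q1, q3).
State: -(1/2)i|0010⟩ - (1/2)i|0011⟩ + (1/2)i|0110⟩ + (1/2)i|0111⟩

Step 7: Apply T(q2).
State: (1/√8 - (1/√8)i)|0010⟩ + (1/√8 - (1/√8)i)|0011⟩ + (-1/√8 + (1/√8)i)|0110⟩ + (-1/√8 + (1/√8)i)|0111⟩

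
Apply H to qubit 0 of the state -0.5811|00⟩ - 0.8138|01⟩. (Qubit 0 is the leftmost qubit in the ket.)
-0.4109|00⟩ - 0.5754|01⟩ - 0.4109|10⟩ - 0.5754|11⟩

H on qubit 0 mixes each pair of kets that differ only in qubit 0: amplitudes (a, b) of (|…0…⟩, |…1…⟩) become ((a + b)/√2, (a − b)/√2). Kets absent from the input have amplitude 0.
(|00⟩, |10⟩): (a, b) = (-0.5811, 0) → (-0.4109, -0.4109)
(|01⟩, |11⟩): (a, b) = (-0.8138, 0) → (-0.5754, -0.5754)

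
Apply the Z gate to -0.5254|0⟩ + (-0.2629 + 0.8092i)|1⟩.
-0.5254|0⟩ + (0.2629 - 0.8092i)|1⟩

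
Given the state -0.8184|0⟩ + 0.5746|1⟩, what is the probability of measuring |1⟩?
0.3302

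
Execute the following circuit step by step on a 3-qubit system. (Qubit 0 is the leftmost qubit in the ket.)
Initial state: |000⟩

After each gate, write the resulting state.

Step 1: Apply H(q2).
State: 1/√2|000⟩ + 1/√2|001⟩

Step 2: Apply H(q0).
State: 1/2|000⟩ + 1/2|001⟩ + 1/2|100⟩ + 1/2|101⟩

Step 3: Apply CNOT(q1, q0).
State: 1/2|000⟩ + 1/2|001⟩ + 1/2|100⟩ + 1/2|101⟩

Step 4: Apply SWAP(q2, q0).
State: 1/2|000⟩ + 1/2|001⟩ + 1/2|100⟩ + 1/2|101⟩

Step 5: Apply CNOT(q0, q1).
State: 1/2|000⟩ + 1/2|001⟩ + 1/2|110⟩ + 1/2|111⟩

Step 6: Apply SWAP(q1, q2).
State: 1/2|000⟩ + 1/2|010⟩ + 1/2|101⟩ + 1/2|111⟩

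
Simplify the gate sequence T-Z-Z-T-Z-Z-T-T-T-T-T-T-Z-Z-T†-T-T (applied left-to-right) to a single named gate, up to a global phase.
T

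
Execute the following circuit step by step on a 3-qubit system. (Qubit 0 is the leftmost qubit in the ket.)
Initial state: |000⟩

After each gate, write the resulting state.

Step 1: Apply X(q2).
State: |001⟩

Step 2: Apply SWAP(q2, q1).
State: |010⟩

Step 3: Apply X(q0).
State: |110⟩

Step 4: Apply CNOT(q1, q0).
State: |010⟩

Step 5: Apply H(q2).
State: 1/√2|010⟩ + 1/√2|011⟩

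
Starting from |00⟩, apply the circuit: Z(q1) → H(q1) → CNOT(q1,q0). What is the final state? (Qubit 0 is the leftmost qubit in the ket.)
1/√2|00⟩ + 1/√2|11⟩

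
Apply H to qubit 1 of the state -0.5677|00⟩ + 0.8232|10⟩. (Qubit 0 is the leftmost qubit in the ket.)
-0.4014|00⟩ - 0.4014|01⟩ + 0.5821|10⟩ + 0.5821|11⟩

H on qubit 1 mixes each pair of kets that differ only in qubit 1: amplitudes (a, b) of (|…0…⟩, |…1…⟩) become ((a + b)/√2, (a − b)/√2). Kets absent from the input have amplitude 0.
(|00⟩, |01⟩): (a, b) = (-0.5677, 0) → (-0.4014, -0.4014)
(|10⟩, |11⟩): (a, b) = (0.8232, 0) → (0.5821, 0.5821)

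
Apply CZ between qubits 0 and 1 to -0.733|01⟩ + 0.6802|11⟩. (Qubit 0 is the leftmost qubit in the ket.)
-0.733|01⟩ - 0.6802|11⟩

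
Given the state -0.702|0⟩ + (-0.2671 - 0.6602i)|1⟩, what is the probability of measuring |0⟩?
0.4928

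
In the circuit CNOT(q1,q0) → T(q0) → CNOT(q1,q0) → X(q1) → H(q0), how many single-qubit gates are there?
3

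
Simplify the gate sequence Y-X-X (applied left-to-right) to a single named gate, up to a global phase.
Y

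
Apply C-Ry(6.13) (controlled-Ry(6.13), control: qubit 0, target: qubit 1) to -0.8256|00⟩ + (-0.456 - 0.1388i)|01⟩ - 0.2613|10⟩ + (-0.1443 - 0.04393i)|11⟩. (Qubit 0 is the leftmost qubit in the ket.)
-0.8256|00⟩ + (-0.456 - 0.1388i)|01⟩ + (0.2716 + 0.003361i)|10⟩ + (0.1239 + 0.0438i)|11⟩

C-Ry(6.13) leaves the control-|0⟩ kets |00⟩, |01⟩ unchanged and applies Ry(6.13) to qubit 1 on the control-|1⟩ pair (|10⟩, |11⟩).
Ry(6.13) = [[cos(θ/2), −sin(θ/2)], [sin(θ/2), cos(θ/2)]]; θ = 6.13, cos(θ/2) ≈ -0.997068, sin(θ/2) ≈ 0.0765178.
With a = amp(|10⟩) = -0.2613 and b = amp(|11⟩) = (-0.1443 - 0.04393i):
new amp(|10⟩) = (-0.997068)·a + (-0.0765178)·b = (0.2716 + 0.003361i)
new amp(|11⟩) = (0.0765178)·a + (-0.997068)·b = (0.1239 + 0.0438i)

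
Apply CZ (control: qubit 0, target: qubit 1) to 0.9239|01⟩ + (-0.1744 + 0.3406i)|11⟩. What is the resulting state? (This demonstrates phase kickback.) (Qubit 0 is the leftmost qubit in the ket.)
0.9239|01⟩ + (0.1744 - 0.3406i)|11⟩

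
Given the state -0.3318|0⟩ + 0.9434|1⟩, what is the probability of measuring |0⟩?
0.1101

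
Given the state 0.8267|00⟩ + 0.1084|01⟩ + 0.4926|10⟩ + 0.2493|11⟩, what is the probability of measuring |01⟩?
0.01175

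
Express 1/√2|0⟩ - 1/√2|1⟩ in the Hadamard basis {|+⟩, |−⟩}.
|−⟩

With |ψ⟩ = α|0⟩ + β|1⟩, the Hadamard-basis coefficients are ⟨+|ψ⟩ = (α + β)/√2 and ⟨−|ψ⟩ = (α − β)/√2.
Here α = 1/√2, β = -1/√2: (α + β)/√2 = 0, (α − β)/√2 = 1.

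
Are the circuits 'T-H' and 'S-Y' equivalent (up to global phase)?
No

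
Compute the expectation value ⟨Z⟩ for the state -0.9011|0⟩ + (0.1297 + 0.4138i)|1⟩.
0.6239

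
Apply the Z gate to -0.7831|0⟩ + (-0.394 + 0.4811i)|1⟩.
-0.7831|0⟩ + (0.394 - 0.4811i)|1⟩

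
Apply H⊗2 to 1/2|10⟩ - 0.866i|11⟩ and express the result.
(0.25 - 0.433i)|00⟩ + (0.25 + 0.433i)|01⟩ + (-0.25 + 0.433i)|10⟩ + (-0.25 - 0.433i)|11⟩

H⊗2 gives amp(|y⟩) = (1/2) Σ_x (−1)^(x·y) amp(|x⟩), where x·y is the number of positions in which both x and y have a 1.
|00⟩: (1/2 - 0.866i)/2 = (0.25 - 0.433i)
|01⟩: (1/2 + 0.866i)/2 = (0.25 + 0.433i)
|10⟩: (-1/2 + 0.866i)/2 = (-0.25 + 0.433i)
|11⟩: (-1/2 - 0.866i)/2 = (-0.25 - 0.433i)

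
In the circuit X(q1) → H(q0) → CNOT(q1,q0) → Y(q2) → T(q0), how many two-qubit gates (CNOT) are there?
1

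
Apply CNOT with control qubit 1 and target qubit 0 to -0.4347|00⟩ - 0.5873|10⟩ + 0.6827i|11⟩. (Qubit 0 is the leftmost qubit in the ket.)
-0.4347|00⟩ + 0.6827i|01⟩ - 0.5873|10⟩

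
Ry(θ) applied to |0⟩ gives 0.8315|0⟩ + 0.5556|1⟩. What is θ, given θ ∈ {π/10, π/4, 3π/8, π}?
3π/8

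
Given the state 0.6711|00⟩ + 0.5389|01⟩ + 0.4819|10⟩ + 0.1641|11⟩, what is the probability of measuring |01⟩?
0.2904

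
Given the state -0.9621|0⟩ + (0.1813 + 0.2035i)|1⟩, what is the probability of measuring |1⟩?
0.07428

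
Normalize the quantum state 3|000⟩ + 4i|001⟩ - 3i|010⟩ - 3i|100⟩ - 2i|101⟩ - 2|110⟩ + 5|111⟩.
0.3441|000⟩ + 0.4588i|001⟩ - 0.3441i|010⟩ - 0.3441i|100⟩ - 0.2294i|101⟩ - 0.2294|110⟩ + 0.5735|111⟩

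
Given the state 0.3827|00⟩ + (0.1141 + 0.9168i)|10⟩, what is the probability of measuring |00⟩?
0.1465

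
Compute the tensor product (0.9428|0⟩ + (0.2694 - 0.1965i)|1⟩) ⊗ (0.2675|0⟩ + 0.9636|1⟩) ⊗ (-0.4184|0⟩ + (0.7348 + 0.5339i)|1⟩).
-0.1055|000⟩ + (0.1853 + 0.1346i)|001⟩ - 0.3801|010⟩ + (0.6676 + 0.485i)|011⟩ + (-0.03015 + 0.02199i)|100⟩ + (0.08102 - 0.0001486i)|101⟩ + (-0.1086 + 0.07922i)|110⟩ + (0.2918 - 0.0005353i)|111⟩

amp(|b₁b₂…⟩) = product of the factor amplitudes for bits b₁, b₂, …; only kets whose every factor amplitude is nonzero survive.
|000⟩: (0.9428)(0.2675)(-0.4184) = -0.1055
|001⟩: (0.9428)(0.2675)(0.7348 + 0.5339i) = (0.1853 + 0.1346i)
|010⟩: (0.9428)(0.9636)(-0.4184) = -0.3801
|011⟩: (0.9428)(0.9636)(0.7348 + 0.5339i) = (0.6676 + 0.485i)
|100⟩: (0.2694 - 0.1965i)(0.2675)(-0.4184) = (-0.03015 + 0.02199i)
|101⟩: (0.2694 - 0.1965i)(0.2675)(0.7348 + 0.5339i) = (0.08102 - 0.0001486i)
|110⟩: (0.2694 - 0.1965i)(0.9636)(-0.4184) = (-0.1086 + 0.07922i)
|111⟩: (0.2694 - 0.1965i)(0.9636)(0.7348 + 0.5339i) = (0.2918 - 0.0005353i)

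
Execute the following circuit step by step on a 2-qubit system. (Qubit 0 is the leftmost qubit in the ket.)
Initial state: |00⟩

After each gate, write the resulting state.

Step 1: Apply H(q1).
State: 1/√2|00⟩ + 1/√2|01⟩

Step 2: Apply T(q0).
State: 1/√2|00⟩ + 1/√2|01⟩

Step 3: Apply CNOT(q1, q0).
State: 1/√2|00⟩ + 1/√2|11⟩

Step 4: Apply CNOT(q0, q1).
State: 1/√2|00⟩ + 1/√2|10⟩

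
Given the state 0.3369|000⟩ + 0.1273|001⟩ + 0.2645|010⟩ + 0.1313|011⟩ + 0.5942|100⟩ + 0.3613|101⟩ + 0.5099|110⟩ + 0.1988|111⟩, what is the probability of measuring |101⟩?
0.1305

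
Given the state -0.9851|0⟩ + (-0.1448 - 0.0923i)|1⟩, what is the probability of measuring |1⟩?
0.02949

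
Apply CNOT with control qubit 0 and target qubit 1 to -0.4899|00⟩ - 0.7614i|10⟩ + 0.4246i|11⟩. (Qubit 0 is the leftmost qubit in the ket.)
-0.4899|00⟩ + 0.4246i|10⟩ - 0.7614i|11⟩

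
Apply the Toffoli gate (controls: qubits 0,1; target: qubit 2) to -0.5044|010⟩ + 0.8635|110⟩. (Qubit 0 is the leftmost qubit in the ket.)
-0.5044|010⟩ + 0.8635|111⟩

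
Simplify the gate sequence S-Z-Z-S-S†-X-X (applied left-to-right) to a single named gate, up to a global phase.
S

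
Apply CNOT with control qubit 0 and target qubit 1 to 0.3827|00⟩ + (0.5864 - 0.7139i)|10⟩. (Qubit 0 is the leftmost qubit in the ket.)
0.3827|00⟩ + (0.5864 - 0.7139i)|11⟩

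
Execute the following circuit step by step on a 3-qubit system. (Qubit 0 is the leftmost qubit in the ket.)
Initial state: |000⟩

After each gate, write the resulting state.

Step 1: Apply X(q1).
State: |010⟩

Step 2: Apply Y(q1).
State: -i|000⟩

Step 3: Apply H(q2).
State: -(1/√2)i|000⟩ - (1/√2)i|001⟩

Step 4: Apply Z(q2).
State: -(1/√2)i|000⟩ + (1/√2)i|001⟩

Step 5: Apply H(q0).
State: -(1/2)i|000⟩ + (1/2)i|001⟩ - (1/2)i|100⟩ + (1/2)i|101⟩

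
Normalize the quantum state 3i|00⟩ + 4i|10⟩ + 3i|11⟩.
0.5145i|00⟩ + 0.686i|10⟩ + 0.5145i|11⟩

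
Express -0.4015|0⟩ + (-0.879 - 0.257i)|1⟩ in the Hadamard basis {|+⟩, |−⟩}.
(-0.9055 - 0.1817i)|+⟩ + (0.3376 + 0.1817i)|−⟩

With |ψ⟩ = α|0⟩ + β|1⟩, the Hadamard-basis coefficients are ⟨+|ψ⟩ = (α + β)/√2 and ⟨−|ψ⟩ = (α − β)/√2.
Here α = -0.4015, β = (-0.879 - 0.257i): (α + β)/√2 = (-0.9055 - 0.1817i), (α − β)/√2 = (0.3376 + 0.1817i).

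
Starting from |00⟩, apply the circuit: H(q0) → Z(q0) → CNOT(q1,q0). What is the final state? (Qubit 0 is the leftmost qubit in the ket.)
1/√2|00⟩ - 1/√2|10⟩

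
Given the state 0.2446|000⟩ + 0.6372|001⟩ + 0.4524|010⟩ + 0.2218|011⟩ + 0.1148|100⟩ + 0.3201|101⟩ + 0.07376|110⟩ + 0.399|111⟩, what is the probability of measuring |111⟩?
0.1592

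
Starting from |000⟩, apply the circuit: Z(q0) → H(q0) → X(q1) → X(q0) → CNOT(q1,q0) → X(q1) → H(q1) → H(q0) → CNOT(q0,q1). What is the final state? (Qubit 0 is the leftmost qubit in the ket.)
1/√2|000⟩ + 1/√2|010⟩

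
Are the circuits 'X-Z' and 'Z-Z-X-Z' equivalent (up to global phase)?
Yes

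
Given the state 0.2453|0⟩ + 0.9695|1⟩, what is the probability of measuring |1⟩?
0.9399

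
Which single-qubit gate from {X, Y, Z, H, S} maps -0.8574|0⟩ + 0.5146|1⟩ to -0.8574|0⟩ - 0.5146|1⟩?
Z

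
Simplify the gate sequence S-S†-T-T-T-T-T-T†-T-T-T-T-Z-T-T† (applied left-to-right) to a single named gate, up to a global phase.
Z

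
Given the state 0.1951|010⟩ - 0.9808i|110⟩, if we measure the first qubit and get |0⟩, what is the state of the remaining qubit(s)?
|10⟩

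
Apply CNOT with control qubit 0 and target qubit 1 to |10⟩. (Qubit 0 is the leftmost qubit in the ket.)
|11⟩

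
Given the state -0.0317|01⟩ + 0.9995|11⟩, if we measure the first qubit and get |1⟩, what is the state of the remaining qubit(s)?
|1⟩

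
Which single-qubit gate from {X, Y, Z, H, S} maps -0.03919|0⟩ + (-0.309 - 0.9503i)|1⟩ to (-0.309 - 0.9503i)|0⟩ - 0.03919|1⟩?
X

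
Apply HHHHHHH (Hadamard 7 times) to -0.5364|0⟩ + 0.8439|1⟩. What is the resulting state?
0.2174|0⟩ - 0.976|1⟩

H² = I, so H^7 = H: a single Hadamard. With (a, b) = (-0.5364, 0.8439), H gives ((a + b)/√2, (a − b)/√2) = (0.2174, -0.976).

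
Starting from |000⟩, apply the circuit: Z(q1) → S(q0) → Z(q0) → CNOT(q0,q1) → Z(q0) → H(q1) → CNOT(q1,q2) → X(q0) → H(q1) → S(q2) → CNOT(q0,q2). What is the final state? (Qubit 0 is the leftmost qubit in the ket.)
(1/2)i|100⟩ + 1/2|101⟩ - (1/2)i|110⟩ + 1/2|111⟩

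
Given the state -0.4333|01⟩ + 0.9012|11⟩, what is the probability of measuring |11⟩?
0.8122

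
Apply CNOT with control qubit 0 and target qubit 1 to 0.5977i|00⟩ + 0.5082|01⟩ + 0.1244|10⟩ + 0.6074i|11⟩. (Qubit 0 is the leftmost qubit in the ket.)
0.5977i|00⟩ + 0.5082|01⟩ + 0.6074i|10⟩ + 0.1244|11⟩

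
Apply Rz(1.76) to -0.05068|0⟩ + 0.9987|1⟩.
(-0.03229 + 0.03906i)|0⟩ + (0.6363 + 0.7697i)|1⟩

Rz(1.76) = [[e^(−iθ/2), 0], [0, e^(iθ/2)]] with e^(±iθ/2) = cos(θ/2) ± i·sin(θ/2); θ = 1.76, cos(θ/2) ≈ 0.637151, sin(θ/2) ≈ 0.770739.
With a = amp(|0⟩) = -0.05068 and b = amp(|1⟩) = 0.9987:
new amp(|0⟩) = (0.637151 - 0.770739i)·a = (-0.03229 + 0.03906i)
new amp(|1⟩) = (0.637151 + 0.770739i)·b = (0.6363 + 0.7697i)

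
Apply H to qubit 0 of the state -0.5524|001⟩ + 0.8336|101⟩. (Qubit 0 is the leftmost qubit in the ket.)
0.1988|001⟩ - 0.98|101⟩

H on qubit 0 mixes each pair of kets that differ only in qubit 0: amplitudes (a, b) of (|…0…⟩, |…1…⟩) become ((a + b)/√2, (a − b)/√2). Kets absent from the input have amplitude 0.
(|001⟩, |101⟩): (a, b) = (-0.5524, 0.8336) → (0.1988, -0.98)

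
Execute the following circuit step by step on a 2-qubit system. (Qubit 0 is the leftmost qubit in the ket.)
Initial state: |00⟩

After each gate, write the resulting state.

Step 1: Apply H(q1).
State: 1/√2|00⟩ + 1/√2|01⟩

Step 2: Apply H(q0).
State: 1/2|00⟩ + 1/2|01⟩ + 1/2|10⟩ + 1/2|11⟩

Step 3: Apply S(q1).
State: 1/2|00⟩ + (1/2)i|01⟩ + 1/2|10⟩ + (1/2)i|11⟩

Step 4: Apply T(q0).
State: 1/2|00⟩ + (1/2)i|01⟩ + (1/√8 + (1/√8)i)|10⟩ + (-1/√8 + (1/√8)i)|11⟩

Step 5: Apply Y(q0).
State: (1/√8 - (1/√8)i)|00⟩ + (1/√8 + (1/√8)i)|01⟩ + (1/2)i|10⟩ - 1/2|11⟩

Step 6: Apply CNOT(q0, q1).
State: (1/√8 - (1/√8)i)|00⟩ + (1/√8 + (1/√8)i)|01⟩ - 1/2|10⟩ + (1/2)i|11⟩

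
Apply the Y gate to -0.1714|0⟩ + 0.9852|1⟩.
-0.9852i|0⟩ - 0.1714i|1⟩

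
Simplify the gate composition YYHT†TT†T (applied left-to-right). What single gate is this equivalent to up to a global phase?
H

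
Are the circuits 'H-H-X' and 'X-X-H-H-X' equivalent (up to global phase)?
Yes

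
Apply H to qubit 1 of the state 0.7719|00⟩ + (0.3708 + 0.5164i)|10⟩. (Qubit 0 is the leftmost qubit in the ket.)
0.5458|00⟩ + 0.5458|01⟩ + (0.2622 + 0.3651i)|10⟩ + (0.2622 + 0.3651i)|11⟩

H on qubit 1 mixes each pair of kets that differ only in qubit 1: amplitudes (a, b) of (|…0…⟩, |…1…⟩) become ((a + b)/√2, (a − b)/√2). Kets absent from the input have amplitude 0.
(|00⟩, |01⟩): (a, b) = (0.7719, 0) → (0.5458, 0.5458)
(|10⟩, |11⟩): (a, b) = ((0.3708 + 0.5164i), 0) → ((0.2622 + 0.3651i), (0.2622 + 0.3651i))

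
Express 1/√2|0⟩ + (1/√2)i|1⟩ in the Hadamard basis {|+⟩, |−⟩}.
(1/2 + (1/2)i)|+⟩ + (1/2 - (1/2)i)|−⟩

With |ψ⟩ = α|0⟩ + β|1⟩, the Hadamard-basis coefficients are ⟨+|ψ⟩ = (α + β)/√2 and ⟨−|ψ⟩ = (α − β)/√2.
Here α = 1/√2, β = (1/√2)i: (α + β)/√2 = (1/2 + (1/2)i), (α − β)/√2 = (1/2 - (1/2)i).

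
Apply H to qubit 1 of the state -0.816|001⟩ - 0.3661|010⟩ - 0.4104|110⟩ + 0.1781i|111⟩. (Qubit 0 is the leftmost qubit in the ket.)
-0.2589|000⟩ - 0.577|001⟩ + 0.2589|010⟩ - 0.577|011⟩ - 0.2902|100⟩ + 0.1259i|101⟩ + 0.2902|110⟩ - 0.1259i|111⟩

H on qubit 1 mixes each pair of kets that differ only in qubit 1: amplitudes (a, b) of (|…0…⟩, |…1…⟩) become ((a + b)/√2, (a − b)/√2). Kets absent from the input have amplitude 0.
(|000⟩, |010⟩): (a, b) = (0, -0.3661) → (-0.2589, 0.2589)
(|001⟩, |011⟩): (a, b) = (-0.816, 0) → (-0.577, -0.577)
(|100⟩, |110⟩): (a, b) = (0, -0.4104) → (-0.2902, 0.2902)
(|101⟩, |111⟩): (a, b) = (0, 0.1781i) → (0.1259i, -0.1259i)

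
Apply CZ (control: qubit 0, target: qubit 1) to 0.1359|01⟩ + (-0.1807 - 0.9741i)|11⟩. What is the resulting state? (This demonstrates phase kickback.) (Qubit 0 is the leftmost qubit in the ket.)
0.1359|01⟩ + (0.1807 + 0.9741i)|11⟩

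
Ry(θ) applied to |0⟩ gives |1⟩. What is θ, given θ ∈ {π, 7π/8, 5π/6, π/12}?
π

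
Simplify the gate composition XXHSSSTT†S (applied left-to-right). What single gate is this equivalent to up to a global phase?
H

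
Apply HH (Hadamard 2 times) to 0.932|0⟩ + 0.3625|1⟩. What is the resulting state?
0.932|0⟩ + 0.3625|1⟩

H² = I, so an even number of Hadamards cancels: H^2 = I and the state is unchanged.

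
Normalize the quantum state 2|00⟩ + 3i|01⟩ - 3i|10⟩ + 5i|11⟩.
0.2917|00⟩ + 0.4376i|01⟩ - 0.4376i|10⟩ + 0.7293i|11⟩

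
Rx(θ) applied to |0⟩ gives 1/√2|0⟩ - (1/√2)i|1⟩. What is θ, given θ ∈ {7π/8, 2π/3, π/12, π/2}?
π/2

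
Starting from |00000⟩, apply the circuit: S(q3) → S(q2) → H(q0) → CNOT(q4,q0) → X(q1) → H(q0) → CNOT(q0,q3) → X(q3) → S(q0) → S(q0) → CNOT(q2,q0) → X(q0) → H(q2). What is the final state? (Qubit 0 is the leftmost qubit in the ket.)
1/√2|11010⟩ + 1/√2|11110⟩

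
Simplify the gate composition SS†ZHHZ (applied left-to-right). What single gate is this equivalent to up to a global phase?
I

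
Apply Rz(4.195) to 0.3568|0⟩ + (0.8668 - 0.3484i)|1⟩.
(-0.1794 - 0.3084i)|0⟩ + (-0.1345 + 0.9245i)|1⟩

Rz(4.195) = [[e^(−iθ/2), 0], [0, e^(iθ/2)]] with e^(±iθ/2) = cos(θ/2) ± i·sin(θ/2); θ = 4.195, cos(θ/2) ≈ -0.502687, sin(θ/2) ≈ 0.864469.
With a = amp(|0⟩) = 0.3568 and b = amp(|1⟩) = (0.8668 - 0.3484i):
new amp(|0⟩) = (-0.502687 - 0.864469i)·a = (-0.1794 - 0.3084i)
new amp(|1⟩) = (-0.502687 + 0.864469i)·b = (-0.1345 + 0.9245i)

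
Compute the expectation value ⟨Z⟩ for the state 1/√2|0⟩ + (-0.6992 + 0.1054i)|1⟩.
0.0000102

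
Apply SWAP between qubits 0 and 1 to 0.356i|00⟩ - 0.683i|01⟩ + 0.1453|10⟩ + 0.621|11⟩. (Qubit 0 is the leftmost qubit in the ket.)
0.356i|00⟩ + 0.1453|01⟩ - 0.683i|10⟩ + 0.621|11⟩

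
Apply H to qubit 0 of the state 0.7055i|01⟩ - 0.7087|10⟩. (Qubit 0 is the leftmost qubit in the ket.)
-0.5011|00⟩ + 0.4989i|01⟩ + 0.5011|10⟩ + 0.4989i|11⟩

H on qubit 0 mixes each pair of kets that differ only in qubit 0: amplitudes (a, b) of (|…0…⟩, |…1…⟩) become ((a + b)/√2, (a − b)/√2). Kets absent from the input have amplitude 0.
(|00⟩, |10⟩): (a, b) = (0, -0.7087) → (-0.5011, 0.5011)
(|01⟩, |11⟩): (a, b) = (0.7055i, 0) → (0.4989i, 0.4989i)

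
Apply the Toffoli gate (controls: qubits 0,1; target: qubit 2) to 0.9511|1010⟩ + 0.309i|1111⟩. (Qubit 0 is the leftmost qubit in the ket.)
0.9511|1010⟩ + 0.309i|1101⟩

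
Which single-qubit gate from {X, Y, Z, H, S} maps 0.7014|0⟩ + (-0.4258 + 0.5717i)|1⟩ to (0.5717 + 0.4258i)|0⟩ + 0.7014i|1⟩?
Y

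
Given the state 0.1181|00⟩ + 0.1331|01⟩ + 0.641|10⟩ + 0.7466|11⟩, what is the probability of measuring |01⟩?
0.01772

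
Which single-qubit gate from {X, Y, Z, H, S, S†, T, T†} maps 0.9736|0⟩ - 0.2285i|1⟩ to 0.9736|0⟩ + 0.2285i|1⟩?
Z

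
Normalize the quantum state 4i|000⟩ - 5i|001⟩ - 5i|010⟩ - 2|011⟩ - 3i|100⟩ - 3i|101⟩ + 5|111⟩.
0.3763i|000⟩ - 0.4704i|001⟩ - 0.4704i|010⟩ - 0.1881|011⟩ - 0.2822i|100⟩ - 0.2822i|101⟩ + 0.4704|111⟩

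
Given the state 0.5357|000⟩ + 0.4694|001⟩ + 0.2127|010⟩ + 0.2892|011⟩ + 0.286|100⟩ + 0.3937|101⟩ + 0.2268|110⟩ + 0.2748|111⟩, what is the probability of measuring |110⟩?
0.05144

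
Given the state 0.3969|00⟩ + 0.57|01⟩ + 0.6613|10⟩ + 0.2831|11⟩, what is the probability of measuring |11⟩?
0.08015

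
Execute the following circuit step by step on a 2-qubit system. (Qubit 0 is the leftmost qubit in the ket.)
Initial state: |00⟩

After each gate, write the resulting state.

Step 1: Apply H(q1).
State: 1/√2|00⟩ + 1/√2|01⟩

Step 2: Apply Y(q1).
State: -(1/√2)i|00⟩ + (1/√2)i|01⟩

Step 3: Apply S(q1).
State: -(1/√2)i|00⟩ - 1/√2|01⟩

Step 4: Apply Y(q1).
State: (1/√2)i|00⟩ + 1/√2|01⟩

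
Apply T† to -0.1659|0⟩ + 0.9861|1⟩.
-0.1659|0⟩ + (0.6973 - 0.6973i)|1⟩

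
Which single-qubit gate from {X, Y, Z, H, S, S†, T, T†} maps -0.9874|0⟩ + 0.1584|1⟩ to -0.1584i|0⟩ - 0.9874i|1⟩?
Y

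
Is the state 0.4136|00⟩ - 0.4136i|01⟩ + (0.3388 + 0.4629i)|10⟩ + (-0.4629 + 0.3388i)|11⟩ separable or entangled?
Entangled

Writing the state as a|00⟩ + b|01⟩ + c|10⟩ + d|11⟩, it is a product state iff ad − bc = 0.
Here (a, b, c, d) = (0.4136, -0.4136i, (0.3388 + 0.4629i), (-0.4629 + 0.3388i)): ad − bc = (0.4136)(-0.4629 + 0.3388i) − (-0.4136i)(0.3388 + 0.4629i) = (-0.3829 + 0.2803i) ≠ 0, so the state is entangled.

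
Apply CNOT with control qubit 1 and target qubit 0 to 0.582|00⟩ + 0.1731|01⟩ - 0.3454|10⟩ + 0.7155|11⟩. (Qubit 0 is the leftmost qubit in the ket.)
0.582|00⟩ + 0.7155|01⟩ - 0.3454|10⟩ + 0.1731|11⟩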